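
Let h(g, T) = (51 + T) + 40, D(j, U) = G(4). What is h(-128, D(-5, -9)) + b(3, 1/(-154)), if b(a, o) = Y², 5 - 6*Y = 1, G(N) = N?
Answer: 859/9 ≈ 95.444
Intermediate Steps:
D(j, U) = 4
Y = ⅔ (Y = ⅚ - ⅙*1 = ⅚ - ⅙ = ⅔ ≈ 0.66667)
h(g, T) = 91 + T
b(a, o) = 4/9 (b(a, o) = (⅔)² = 4/9)
h(-128, D(-5, -9)) + b(3, 1/(-154)) = (91 + 4) + 4/9 = 95 + 4/9 = 859/9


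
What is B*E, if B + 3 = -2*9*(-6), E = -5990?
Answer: -628950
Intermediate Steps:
B = 105 (B = -3 - 2*9*(-6) = -3 - 18*(-6) = -3 + 108 = 105)
B*E = 105*(-5990) = -628950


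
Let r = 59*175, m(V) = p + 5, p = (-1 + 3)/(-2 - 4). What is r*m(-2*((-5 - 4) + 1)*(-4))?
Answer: 144550/3 ≈ 48183.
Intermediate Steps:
p = -1/3 (p = 2/(-6) = 2*(-1/6) = -1/3 ≈ -0.33333)
m(V) = 14/3 (m(V) = -1/3 + 5 = 14/3)
r = 10325
r*m(-2*((-5 - 4) + 1)*(-4)) = 10325*(14/3) = 144550/3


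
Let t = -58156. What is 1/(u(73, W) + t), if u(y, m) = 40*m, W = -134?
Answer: -1/63516 ≈ -1.5744e-5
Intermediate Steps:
1/(u(73, W) + t) = 1/(40*(-134) - 58156) = 1/(-5360 - 58156) = 1/(-63516) = -1/63516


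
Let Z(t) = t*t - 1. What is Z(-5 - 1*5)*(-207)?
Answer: -20493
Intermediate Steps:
Z(t) = -1 + t**2 (Z(t) = t**2 - 1 = -1 + t**2)
Z(-5 - 1*5)*(-207) = (-1 + (-5 - 1*5)**2)*(-207) = (-1 + (-5 - 5)**2)*(-207) = (-1 + (-10)**2)*(-207) = (-1 + 100)*(-207) = 99*(-207) = -20493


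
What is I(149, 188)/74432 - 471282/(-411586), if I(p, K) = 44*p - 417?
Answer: 2686084877/2188226368 ≈ 1.2275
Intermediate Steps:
I(p, K) = -417 + 44*p
I(149, 188)/74432 - 471282/(-411586) = (-417 + 44*149)/74432 - 471282/(-411586) = (-417 + 6556)*(1/74432) - 471282*(-1/411586) = 6139*(1/74432) + 33663/29399 = 6139/74432 + 33663/29399 = 2686084877/2188226368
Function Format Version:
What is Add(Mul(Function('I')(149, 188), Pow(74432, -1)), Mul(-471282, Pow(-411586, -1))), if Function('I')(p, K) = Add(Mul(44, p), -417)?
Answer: Rational(2686084877, 2188226368) ≈ 1.2275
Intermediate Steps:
Function('I')(p, K) = Add(-417, Mul(44, p))
Add(Mul(Function('I')(149, 188), Pow(74432, -1)), Mul(-471282, Pow(-411586, -1))) = Add(Mul(Add(-417, Mul(44, 149)), Pow(74432, -1)), Mul(-471282, Pow(-411586, -1))) = Add(Mul(Add(-417, 6556), Rational(1, 74432)), Mul(-471282, Rational(-1, 411586))) = Add(Mul(6139, Rational(1, 74432)), Rational(33663, 29399)) = Add(Rational(6139, 74432), Rational(33663, 29399)) = Rational(2686084877, 2188226368)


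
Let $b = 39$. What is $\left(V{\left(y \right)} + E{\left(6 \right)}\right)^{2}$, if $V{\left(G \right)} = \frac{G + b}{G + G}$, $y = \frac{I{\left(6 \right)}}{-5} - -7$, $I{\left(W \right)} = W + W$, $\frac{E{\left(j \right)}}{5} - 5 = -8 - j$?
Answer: $\frac{857476}{529} \approx 1620.9$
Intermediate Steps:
$E{\left(j \right)} = -15 - 5 j$ ($E{\left(j \right)} = 25 + 5 \left(-8 - j\right) = 25 - \left(40 + 5 j\right) = -15 - 5 j$)
$I{\left(W \right)} = 2 W$
$y = \frac{23}{5}$ ($y = \frac{2 \cdot 6}{-5} - -7 = 12 \left(- \frac{1}{5}\right) + 7 = - \frac{12}{5} + 7 = \frac{23}{5} \approx 4.6$)
$V{\left(G \right)} = \frac{39 + G}{2 G}$ ($V{\left(G \right)} = \frac{G + 39}{G + G} = \frac{39 + G}{2 G}$)
$\left(V{\left(y \right)} + E{\left(6 \right)}\right)^{2} = \left(\frac{39 + \frac{23}{5}}{2 \cdot \frac{23}{5}} - 45\right)^{2} = \left(\frac{1}{2} \cdot \frac{5}{23} \cdot \frac{218}{5} - 45\right)^{2} = \left(\frac{109}{23} - 45\right)^{2} = \left(- \frac{926}{23}\right)^{2} = \frac{857476}{529}$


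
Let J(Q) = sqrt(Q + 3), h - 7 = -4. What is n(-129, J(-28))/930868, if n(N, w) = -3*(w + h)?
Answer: -9/930868 - 15*I/930868 ≈ -9.6684e-6 - 1.6114e-5*I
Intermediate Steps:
h = 3 (h = 7 - 4 = 3)
J(Q) = sqrt(3 + Q)
n(N, w) = -9 - 3*w (n(N, w) = -3*(w + 3) = -3*(3 + w) = -9 - 3*w)
n(-129, J(-28))/930868 = (-9 - 3*sqrt(3 - 28))/930868 = (-9 - 15*I)*(1/930868) = -9/930868 - 15*I/930868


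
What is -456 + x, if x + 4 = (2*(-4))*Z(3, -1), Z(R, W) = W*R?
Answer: -436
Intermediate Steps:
Z(R, W) = R*W
x = 20 (x = -4 + (2*(-4))*(3*(-1)) = -4 - 8*(-3) = -4 + 24 = 20)
-456 + x = -456 + 20 = -436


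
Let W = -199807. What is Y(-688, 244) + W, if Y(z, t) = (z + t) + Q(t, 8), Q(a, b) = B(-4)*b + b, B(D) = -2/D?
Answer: -200239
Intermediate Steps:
Q(a, b) = 3*b/2 (Q(a, b) = (-2/(-4))*b + b = (-2*(-¼))*b + b = b/2 + b = 3*b/2)
Y(z, t) = 12 + t + z (Y(z, t) = (z + t) + (3/2)*8 = (t + z) + 12 = 12 + t + z)
Y(-688, 244) + W = (12 + 244 - 688) - 199807 = -432 - 199807 = -200239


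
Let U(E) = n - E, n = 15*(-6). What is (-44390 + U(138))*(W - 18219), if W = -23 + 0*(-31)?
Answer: 813921556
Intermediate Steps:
n = -90
W = -23 (W = -23 + 0 = -23)
U(E) = -90 - E
(-44390 + U(138))*(W - 18219) = (-44390 + (-90 - 1*138))*(-23 - 18219) = (-44390 + (-90 - 138))*(-18242) = (-44390 - 228)*(-18242) = -44618*(-18242) = 813921556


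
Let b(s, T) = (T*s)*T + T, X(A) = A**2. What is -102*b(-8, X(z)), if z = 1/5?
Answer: -1734/625 ≈ -2.7744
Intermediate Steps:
z = 1/5 (z = 1*(1/5) = 1/5 ≈ 0.20000)
b(s, T) = T + s*T**2 (b(s, T) = s*T**2 + T = T + s*T**2)
-102*b(-8, X(z)) = -102*(1/5)**2*(1 + (1/5)**2*(-8)) = -102*(1 + (1/25)*(-8))/25 = -102*(1 - 8/25)/25 = -102*17/(25*25) = -102*17/625 = -1734/625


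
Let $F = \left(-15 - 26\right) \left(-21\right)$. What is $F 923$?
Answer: $794703$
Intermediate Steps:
$F = 861$ ($F = \left(-41\right) \left(-21\right) = 861$)
$F 923 = 861 \cdot 923 = 794703$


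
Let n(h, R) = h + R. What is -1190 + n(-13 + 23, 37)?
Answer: -1143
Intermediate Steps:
n(h, R) = R + h
-1190 + n(-13 + 23, 37) = -1190 + (37 + (-13 + 23)) = -1190 + (37 + 10) = -1190 + 47 = -1143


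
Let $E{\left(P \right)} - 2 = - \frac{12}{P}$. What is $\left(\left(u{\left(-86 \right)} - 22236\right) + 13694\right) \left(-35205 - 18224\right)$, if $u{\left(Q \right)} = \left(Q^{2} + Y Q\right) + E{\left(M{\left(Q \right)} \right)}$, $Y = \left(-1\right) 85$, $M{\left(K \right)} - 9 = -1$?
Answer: $- \frac{658726141}{2} \approx -3.2936 \cdot 10^{8}$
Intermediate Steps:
$M{\left(K \right)} = 8$ ($M{\left(K \right)} = 9 - 1 = 8$)
$E{\left(P \right)} = 2 - \frac{12}{P}$
$Y = -85$
$u{\left(Q \right)} = \frac{1}{2} + Q^{2} - 85 Q$ ($u{\left(Q \right)} = \left(Q^{2} - 85 Q\right) + \left(2 - \frac{12}{8}\right) = \left(Q^{2} - 85 Q\right) + \left(2 - \frac{3}{2}\right) = \left(Q^{2} - 85 Q\right) + \frac{1}{2} = \frac{1}{2} + Q^{2} - 85 Q$)
$\left(\left(u{\left(-86 \right)} - 22236\right) + 13694\right) \left(-35205 - 18224\right) = \left(\left(\left(\frac{1}{2} + \left(-86\right)^{2} - -7310\right) - 22236\right) + 13694\right) \left(-35205 - 18224\right) = \left(\left(\left(\frac{1}{2} + 7396 + 7310\right) - 22236\right) + 13694\right) \left(-53429\right) = \left(\left(\frac{29413}{2} - 22236\right) + 13694\right) \left(-53429\right) = \left(- \frac{15059}{2} + 13694\right) \left(-53429\right) = \frac{12329}{2} \left(-53429\right) = - \frac{658726141}{2}$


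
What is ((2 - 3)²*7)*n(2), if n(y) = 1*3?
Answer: 21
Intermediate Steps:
n(y) = 3
((2 - 3)²*7)*n(2) = ((2 - 3)²*7)*3 = ((-1)²*7)*3 = (1*7)*3 = 7*3 = 21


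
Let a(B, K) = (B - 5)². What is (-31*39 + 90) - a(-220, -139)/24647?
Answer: -27630618/24647 ≈ -1121.1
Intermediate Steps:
a(B, K) = (-5 + B)²
(-31*39 + 90) - a(-220, -139)/24647 = (-31*39 + 90) - (-5 - 220)²/24647 = (-1209 + 90) - (-225)²/24647 = -1119 - 50625/24647 = -27630618/24647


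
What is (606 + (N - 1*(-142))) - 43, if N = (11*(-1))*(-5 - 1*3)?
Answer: 793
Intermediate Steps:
N = 88 (N = -11*(-5 - 3) = -11*(-8) = 88)
(606 + (N - 1*(-142))) - 43 = (606 + (88 - 1*(-142))) - 43 = (606 + (88 + 142)) - 43 = (606 + 230) - 43 = 836 - 43 = 793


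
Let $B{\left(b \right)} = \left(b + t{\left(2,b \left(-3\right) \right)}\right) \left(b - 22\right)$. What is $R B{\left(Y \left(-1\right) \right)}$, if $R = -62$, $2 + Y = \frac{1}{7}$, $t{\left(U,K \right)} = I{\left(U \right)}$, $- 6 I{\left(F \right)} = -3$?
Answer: $\frac{144243}{49} \approx 2943.7$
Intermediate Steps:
$I{\left(F \right)} = \frac{1}{2}$ ($I{\left(F \right)} = \left(- \frac{1}{6}\right) \left(-3\right) = \frac{1}{2}$)
$t{\left(U,K \right)} = \frac{1}{2}$
$Y = - \frac{13}{7}$ ($Y = -2 + \frac{1}{7} = - \frac{13}{7} \approx -1.8571$)
$B{\left(b \right)} = \left(\frac{1}{2} + b\right) \left(-22 + b\right)$ ($B{\left(b \right)} = \left(b + \frac{1}{2}\right) \left(b - 22\right) = \left(\frac{1}{2} + b\right) \left(-22 + b\right)$)
$R B{\left(Y \left(-1\right) \right)} = - 62 \left(-11 + \left(\left(- \frac{13}{7}\right) \left(-1\right)\right)^{2} - \frac{43 \left(\left(- \frac{13}{7}\right) \left(-1\right)\right)}{2}\right) = - 62 \left(-11 + \left(\frac{13}{7}\right)^{2} - \frac{559}{14}\right) = - 62 \left(-11 + \frac{169}{49} - \frac{559}{14}\right) = \left(-62\right) \left(- \frac{4653}{98}\right) = \frac{144243}{49}$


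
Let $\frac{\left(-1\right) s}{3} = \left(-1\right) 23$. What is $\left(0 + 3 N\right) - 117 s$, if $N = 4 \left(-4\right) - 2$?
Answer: $-8127$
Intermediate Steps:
$N = -18$ ($N = -16 - 2 = -18$)
$s = 69$ ($s = - 3 \left(\left(-1\right) 23\right) = \left(-3\right) \left(-23\right) = 69$)
$\left(0 + 3 N\right) - 117 s = \left(0 + 3 \left(-18\right)\right) - 8073 = \left(0 - 54\right) - 8073 = -54 - 8073 = -8127$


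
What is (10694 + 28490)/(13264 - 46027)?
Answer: -39184/32763 ≈ -1.1960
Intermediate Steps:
(10694 + 28490)/(13264 - 46027) = 39184/(-32763) = 39184*(-1/32763) = -39184/32763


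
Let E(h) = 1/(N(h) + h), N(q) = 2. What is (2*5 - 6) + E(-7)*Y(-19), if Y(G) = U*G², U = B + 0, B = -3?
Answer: 1103/5 ≈ 220.60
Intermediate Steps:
U = -3 (U = -3 + 0 = -3)
E(h) = 1/(2 + h)
Y(G) = -3*G²
(2*5 - 6) + E(-7)*Y(-19) = (2*5 - 6) + (-3*(-19)²)/(2 - 7) = (10 - 6) + (-3*361)/(-5) = 4 - ⅕*(-1083) = 4 + 1083/5 = 1103/5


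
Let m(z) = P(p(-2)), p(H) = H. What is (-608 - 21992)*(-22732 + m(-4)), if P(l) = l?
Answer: 513788400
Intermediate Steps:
m(z) = -2
(-608 - 21992)*(-22732 + m(-4)) = (-608 - 21992)*(-22732 - 2) = -22600*(-22734) = 513788400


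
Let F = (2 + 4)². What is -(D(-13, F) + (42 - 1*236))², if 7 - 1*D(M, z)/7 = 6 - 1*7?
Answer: -19044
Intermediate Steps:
F = 36 (F = 6² = 36)
D(M, z) = 56 (D(M, z) = 49 - 7*(6 - 1*7) = 49 - 7*(6 - 7) = 49 - 7*(-1) = 49 + 7 = 56)
-(D(-13, F) + (42 - 1*236))² = -(56 + (42 - 1*236))² = -(56 + (42 - 236))² = -(56 - 194)² = -1*(-138)² = -1*19044 = -19044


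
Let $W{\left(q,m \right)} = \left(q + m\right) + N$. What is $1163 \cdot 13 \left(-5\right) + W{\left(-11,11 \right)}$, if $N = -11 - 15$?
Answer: $-75621$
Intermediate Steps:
$N = -26$ ($N = -11 - 15 = -26$)
$W{\left(q,m \right)} = -26 + m + q$ ($W{\left(q,m \right)} = \left(q + m\right) - 26 = \left(m + q\right) - 26 = -26 + m + q$)
$1163 \cdot 13 \left(-5\right) + W{\left(-11,11 \right)} = 1163 \cdot 13 \left(-5\right) - 26 = 1163 \left(-65\right) - 26 = -75595 - 26 = -75621$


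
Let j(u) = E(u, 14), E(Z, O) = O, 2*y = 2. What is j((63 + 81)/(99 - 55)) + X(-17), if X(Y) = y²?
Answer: 15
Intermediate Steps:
y = 1 (y = (½)*2 = 1)
X(Y) = 1 (X(Y) = 1² = 1)
j(u) = 14
j((63 + 81)/(99 - 55)) + X(-17) = 14 + 1 = 15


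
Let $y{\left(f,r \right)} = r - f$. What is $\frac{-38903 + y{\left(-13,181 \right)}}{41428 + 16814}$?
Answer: $- \frac{759}{1142} \approx -0.66462$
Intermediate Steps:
$\frac{-38903 + y{\left(-13,181 \right)}}{41428 + 16814} = \frac{-38903 + \left(181 - -13\right)}{41428 + 16814} = \frac{-38903 + \left(181 + 13\right)}{58242} = \left(-38903 + 194\right) \frac{1}{58242} = \left(-38709\right) \frac{1}{58242} = - \frac{759}{1142}$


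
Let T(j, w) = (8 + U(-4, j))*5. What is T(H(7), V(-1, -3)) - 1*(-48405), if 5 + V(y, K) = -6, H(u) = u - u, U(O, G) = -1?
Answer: 48440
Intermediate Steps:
H(u) = 0
V(y, K) = -11 (V(y, K) = -5 - 6 = -11)
T(j, w) = 35 (T(j, w) = (8 - 1)*5 = 7*5 = 35)
T(H(7), V(-1, -3)) - 1*(-48405) = 35 - 1*(-48405) = 35 + 48405 = 48440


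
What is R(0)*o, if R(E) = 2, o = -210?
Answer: -420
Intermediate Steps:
R(0)*o = 2*(-210) = -420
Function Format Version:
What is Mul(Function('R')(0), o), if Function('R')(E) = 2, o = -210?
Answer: -420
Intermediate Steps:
Mul(Function('R')(0), o) = Mul(2, -210) = -420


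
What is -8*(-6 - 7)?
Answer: 104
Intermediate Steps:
-8*(-6 - 7) = -8*(-13) = 104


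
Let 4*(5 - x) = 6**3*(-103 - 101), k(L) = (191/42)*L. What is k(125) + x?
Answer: 486757/42 ≈ 11589.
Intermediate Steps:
k(L) = 191*L/42 (k(L) = (191*(1/42))*L = 191*L/42)
x = 11021 (x = 5 - 6**3*(-103 - 101)/4 = 5 - 54*(-204) = 5 - 1/4*(-44064) = 5 + 11016 = 11021)
k(125) + x = (191/42)*125 + 11021 = 23875/42 + 11021 = 486757/42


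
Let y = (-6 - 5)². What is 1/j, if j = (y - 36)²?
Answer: 1/7225 ≈ 0.00013841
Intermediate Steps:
y = 121 (y = (-11)² = 121)
j = 7225 (j = (121 - 36)² = 85² = 7225)
1/j = 1/7225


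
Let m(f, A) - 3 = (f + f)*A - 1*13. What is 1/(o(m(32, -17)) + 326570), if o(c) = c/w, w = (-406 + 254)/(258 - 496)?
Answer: 38/12344329 ≈ 3.0783e-6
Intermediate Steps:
w = 76/119 (w = -152/(-238) = -152*(-1/238) = 76/119 ≈ 0.63866)
m(f, A) = -10 + 2*A*f (m(f, A) = 3 + ((f + f)*A - 1*13) = 3 + ((2*f)*A - 13) = 3 + (2*A*f - 13) = 3 + (-13 + 2*A*f) = -10 + 2*A*f)
o(c) = 119*c/76 (o(c) = c/(76/119) = c*(119/76) = 119*c/76)
1/(o(m(32, -17)) + 326570) = 1/(119*(-10 + 2*(-17)*32)/76 + 326570) = 1/(119*(-10 - 1088)/76 + 326570) = 1/((119/76)*(-1098) + 326570) = 1/(-65331/38 + 326570) = 1/(12344329/38) = 38/12344329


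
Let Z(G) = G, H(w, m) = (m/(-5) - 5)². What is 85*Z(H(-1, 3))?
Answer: 13328/5 ≈ 2665.6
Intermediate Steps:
H(w, m) = (-5 - m/5)² (H(w, m) = (m*(-⅕) - 5)² = (-m/5 - 5)² = (-5 - m/5)²)
85*Z(H(-1, 3)) = 85*((25 + 3)²/25) = 85*((1/25)*28²) = 85*((1/25)*784) = 85*(784/25) = 13328/5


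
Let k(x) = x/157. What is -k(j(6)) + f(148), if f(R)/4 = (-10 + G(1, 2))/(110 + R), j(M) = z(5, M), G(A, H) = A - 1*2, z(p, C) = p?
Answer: -4099/20253 ≈ -0.20239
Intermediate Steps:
G(A, H) = -2 + A (G(A, H) = A - 2 = -2 + A)
j(M) = 5
f(R) = -44/(110 + R) (f(R) = 4*((-10 + (-2 + 1))/(110 + R)) = 4*((-10 - 1)/(110 + R)) = 4*(-11/(110 + R)) = -44/(110 + R))
k(x) = x/157 (k(x) = x*(1/157) = x/157)
-k(j(6)) + f(148) = -5/157 - 44/(110 + 148) = -1*5/157 - 44/258 = -5/157 - 44*1/258 = -5/157 - 22/129 = -4099/20253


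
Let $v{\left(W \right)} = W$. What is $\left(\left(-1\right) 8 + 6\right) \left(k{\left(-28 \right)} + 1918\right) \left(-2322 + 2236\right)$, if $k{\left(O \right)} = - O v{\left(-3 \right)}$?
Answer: $315448$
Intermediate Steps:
$k{\left(O \right)} = 3 O$ ($k{\left(O \right)} = - O \left(-3\right) = 3 O$)
$\left(\left(-1\right) 8 + 6\right) \left(k{\left(-28 \right)} + 1918\right) \left(-2322 + 2236\right) = \left(\left(-1\right) 8 + 6\right) \left(3 \left(-28\right) + 1918\right) \left(-2322 + 2236\right) = \left(-8 + 6\right) \left(-84 + 1918\right) \left(-86\right) = - 2 \cdot 1834 \left(-86\right) = \left(-2\right) \left(-157724\right) = 315448$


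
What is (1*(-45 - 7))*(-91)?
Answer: 4732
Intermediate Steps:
(1*(-45 - 7))*(-91) = (1*(-52))*(-91) = -52*(-91) = 4732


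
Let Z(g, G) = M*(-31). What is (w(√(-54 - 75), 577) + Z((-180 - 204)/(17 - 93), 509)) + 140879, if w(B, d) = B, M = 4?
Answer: 140755 + I*√129 ≈ 1.4076e+5 + 11.358*I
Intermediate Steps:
Z(g, G) = -124 (Z(g, G) = 4*(-31) = -124)
(w(√(-54 - 75), 577) + Z((-180 - 204)/(17 - 93), 509)) + 140879 = (√(-54 - 75) - 124) + 140879 = (√(-129) - 124) + 140879 = (I*√129 - 124) + 140879 = (-124 + I*√129) + 140879 = 140755 + I*√129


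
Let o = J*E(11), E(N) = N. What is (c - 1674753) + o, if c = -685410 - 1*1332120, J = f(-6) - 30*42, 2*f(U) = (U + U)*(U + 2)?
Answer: -3705879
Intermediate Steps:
f(U) = U*(2 + U) (f(U) = ((U + U)*(U + 2))/2 = ((2*U)*(2 + U))/2 = (2*U*(2 + U))/2 = U*(2 + U))
J = -1236 (J = -6*(2 - 6) - 30*42 = -6*(-4) - 1260 = 24 - 1260 = -1236)
c = -2017530 (c = -685410 - 1332120 = -2017530)
o = -13596 (o = -1236*11 = -13596)
(c - 1674753) + o = (-2017530 - 1674753) - 13596 = -3692283 - 13596 = -3705879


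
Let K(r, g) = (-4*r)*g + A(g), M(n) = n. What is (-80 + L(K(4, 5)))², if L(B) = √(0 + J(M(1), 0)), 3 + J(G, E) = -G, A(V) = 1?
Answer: 6396 - 320*I ≈ 6396.0 - 320.0*I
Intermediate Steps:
J(G, E) = -3 - G
K(r, g) = 1 - 4*g*r (K(r, g) = (-4*r)*g + 1 = -4*g*r + 1 = 1 - 4*g*r)
L(B) = 2*I (L(B) = √(0 + (-3 - 1*1)) = √(0 + (-3 - 1)) = √(0 - 4) = √(-4) = 2*I)
(-80 + L(K(4, 5)))² = (-80 + 2*I)²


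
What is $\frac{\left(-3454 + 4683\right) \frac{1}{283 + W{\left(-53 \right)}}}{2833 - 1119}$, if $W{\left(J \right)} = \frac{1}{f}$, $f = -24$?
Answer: $\frac{14748}{5819887} \approx 0.0025341$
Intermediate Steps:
$W{\left(J \right)} = - \frac{1}{24}$ ($W{\left(J \right)} = \frac{1}{-24} = - \frac{1}{24}$)
$\frac{\left(-3454 + 4683\right) \frac{1}{283 + W{\left(-53 \right)}}}{2833 - 1119} = \frac{\left(-3454 + 4683\right) \frac{1}{283 - \frac{1}{24}}}{2833 - 1119} = \frac{1229 \frac{1}{\frac{6791}{24}}}{1714} = 1229 \cdot \frac{24}{6791} \cdot \frac{1}{1714} = \frac{29496}{6791} \cdot \frac{1}{1714} = \frac{14748}{5819887}$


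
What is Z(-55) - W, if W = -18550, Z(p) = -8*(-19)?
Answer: 18702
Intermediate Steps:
Z(p) = 152
Z(-55) - W = 152 - 1*(-18550) = 152 + 18550 = 18702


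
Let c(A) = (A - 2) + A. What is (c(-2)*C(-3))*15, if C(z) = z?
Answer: 270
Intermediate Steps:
c(A) = -2 + 2*A (c(A) = (-2 + A) + A = -2 + 2*A)
(c(-2)*C(-3))*15 = ((-2 + 2*(-2))*(-3))*15 = ((-2 - 4)*(-3))*15 = -6*(-3)*15 = 18*15 = 270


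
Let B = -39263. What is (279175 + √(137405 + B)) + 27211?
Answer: 306386 + √98142 ≈ 3.0670e+5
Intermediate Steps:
(279175 + √(137405 + B)) + 27211 = (279175 + √(137405 - 39263)) + 27211 = (279175 + √98142) + 27211 = 306386 + √98142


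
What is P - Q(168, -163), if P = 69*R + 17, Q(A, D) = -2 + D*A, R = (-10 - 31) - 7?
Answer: 24091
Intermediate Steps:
R = -48 (R = -41 - 7 = -48)
Q(A, D) = -2 + A*D
P = -3295 (P = 69*(-48) + 17 = -3312 + 17 = -3295)
P - Q(168, -163) = -3295 - (-2 + 168*(-163)) = -3295 - (-2 - 27384) = -3295 - 1*(-27386) = -3295 + 27386 = 24091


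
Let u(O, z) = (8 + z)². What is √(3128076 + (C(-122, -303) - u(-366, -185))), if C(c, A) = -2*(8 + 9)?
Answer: √3096713 ≈ 1759.7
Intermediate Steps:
C(c, A) = -34 (C(c, A) = -2*17 = -34)
√(3128076 + (C(-122, -303) - u(-366, -185))) = √(3128076 + (-34 - (8 - 185)²)) = √(3128076 + (-34 - 1*(-177)²)) = √(3128076 + (-34 - 1*31329)) = √(3128076 + (-34 - 31329)) = √(3128076 - 31363) = √3096713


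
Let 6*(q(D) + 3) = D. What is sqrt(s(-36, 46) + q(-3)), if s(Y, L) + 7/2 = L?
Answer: sqrt(39) ≈ 6.2450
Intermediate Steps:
q(D) = -3 + D/6
s(Y, L) = -7/2 + L
sqrt(s(-36, 46) + q(-3)) = sqrt((-7/2 + 46) + (-3 + (1/6)*(-3))) = sqrt(85/2 + (-3 - 1/2)) = sqrt(85/2 - 7/2) = sqrt(39)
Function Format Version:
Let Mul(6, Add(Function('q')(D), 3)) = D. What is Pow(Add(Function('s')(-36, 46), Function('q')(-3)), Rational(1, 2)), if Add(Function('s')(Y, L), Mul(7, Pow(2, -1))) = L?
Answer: Pow(39, Rational(1, 2)) ≈ 6.2450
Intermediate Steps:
Function('q')(D) = Add(-3, Mul(Rational(1, 6), D))
Function('s')(Y, L) = Add(Rational(-7, 2), L)
Pow(Add(Function('s')(-36, 46), Function('q')(-3)), Rational(1, 2)) = Pow(Add(Add(Rational(-7, 2), 46), Add(-3, Mul(Rational(1, 6), -3))), Rational(1, 2)) = Pow(Add(Rational(85, 2), Add(-3, Rational(-1, 2))), Rational(1, 2)) = Pow(Add(Rational(85, 2), Rational(-7, 2)), Rational(1, 2)) = Pow(39, Rational(1, 2))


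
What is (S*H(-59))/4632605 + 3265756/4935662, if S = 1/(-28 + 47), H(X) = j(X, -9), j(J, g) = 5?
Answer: 28745021859153/43443447673069 ≈ 0.66166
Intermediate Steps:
H(X) = 5
S = 1/19 ≈ 0.052632
(S*H(-59))/4632605 + 3265756/4935662 = ((1/19)*5)/4632605 + 3265756/4935662 = (5/19)*(1/4632605) + 3265756*(1/4935662) = 1/17603899 + 1632878/2467831 = 28745021859153/43443447673069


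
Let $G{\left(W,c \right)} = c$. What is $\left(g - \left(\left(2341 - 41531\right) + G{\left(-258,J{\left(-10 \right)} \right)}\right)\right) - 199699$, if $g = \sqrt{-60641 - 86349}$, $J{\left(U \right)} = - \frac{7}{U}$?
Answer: $- \frac{1605097}{10} + i \sqrt{146990} \approx -1.6051 \cdot 10^{5} + 383.39 i$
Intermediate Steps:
$g = i \sqrt{146990}$ ($g = \sqrt{-60641 - 86349} = \sqrt{-146990} = i \sqrt{146990} \approx 383.39 i$)
$\left(g - \left(\left(2341 - 41531\right) + G{\left(-258,J{\left(-10 \right)} \right)}\right)\right) - 199699 = \left(i \sqrt{146990} - \left(\left(2341 - 41531\right) - \frac{7}{-10}\right)\right) - 199699 = \left(i \sqrt{146990} - \left(-39190 - - \frac{7}{10}\right)\right) - 199699 = \left(i \sqrt{146990} - \left(-39190 + \frac{7}{10}\right)\right) - 199699 = \left(i \sqrt{146990} - - \frac{391893}{10}\right) - 199699 = \left(i \sqrt{146990} + \frac{391893}{10}\right) - 199699 = \left(\frac{391893}{10} + i \sqrt{146990}\right) - 199699 = - \frac{1605097}{10} + i \sqrt{146990}$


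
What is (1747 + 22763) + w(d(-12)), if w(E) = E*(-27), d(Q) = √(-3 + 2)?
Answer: 24510 - 27*I ≈ 24510.0 - 27.0*I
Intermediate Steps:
d(Q) = I (d(Q) = √(-1) = I)
w(E) = -27*E
(1747 + 22763) + w(d(-12)) = (1747 + 22763) - 27*I = 24510 - 27*I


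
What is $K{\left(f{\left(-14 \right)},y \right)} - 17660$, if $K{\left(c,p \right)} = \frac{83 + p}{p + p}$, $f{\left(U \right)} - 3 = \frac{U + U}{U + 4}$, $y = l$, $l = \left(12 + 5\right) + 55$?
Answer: $- \frac{2542885}{144} \approx -17659.0$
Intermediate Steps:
$l = 72$ ($l = 17 + 55 = 72$)
$y = 72$
$f{\left(U \right)} = 3 + \frac{2 U}{4 + U}$ ($f{\left(U \right)} = 3 + \frac{U + U}{U + 4} = 3 + \frac{2 U}{4 + U}$)
$K{\left(c,p \right)} = \frac{83 + p}{2 p}$
$K{\left(f{\left(-14 \right)},y \right)} - 17660 = \frac{83 + 72}{2 \cdot 72} - 17660 = \frac{1}{2} \cdot \frac{1}{72} \cdot 155 - 17660 = \frac{155}{144} - 17660 = - \frac{2542885}{144}$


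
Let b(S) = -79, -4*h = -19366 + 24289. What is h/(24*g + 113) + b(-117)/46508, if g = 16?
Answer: -2045678/825517 ≈ -2.4781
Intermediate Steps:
h = -4923/4 (h = -(-19366 + 24289)/4 = -¼*4923 = -4923/4 ≈ -1230.8)
h/(24*g + 113) + b(-117)/46508 = -4923/(4*(24*16 + 113)) - 79/46508 = -4923/(4*(384 + 113)) - 79*1/46508 = -4923/4/497 - 79/46508 = -4923/4*1/497 - 79/46508 = -4923/1988 - 79/46508 = -2045678/825517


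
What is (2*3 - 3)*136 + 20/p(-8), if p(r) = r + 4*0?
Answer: 811/2 ≈ 405.50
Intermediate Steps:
p(r) = r (p(r) = r + 0 = r)
(2*3 - 3)*136 + 20/p(-8) = (2*3 - 3)*136 + 20/(-8) = (6 - 3)*136 + 20*(-⅛) = 3*136 - 5/2 = 408 - 5/2 = 811/2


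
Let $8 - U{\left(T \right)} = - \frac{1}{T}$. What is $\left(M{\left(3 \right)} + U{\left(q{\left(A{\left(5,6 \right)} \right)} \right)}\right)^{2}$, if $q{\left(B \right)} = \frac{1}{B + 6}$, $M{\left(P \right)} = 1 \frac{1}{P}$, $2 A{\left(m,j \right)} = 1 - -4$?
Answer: $\frac{10201}{36} \approx 283.36$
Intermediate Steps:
$A{\left(m,j \right)} = \frac{5}{2}$ ($A{\left(m,j \right)} = \frac{1 - -4}{2} = \frac{1 + 4}{2} = \frac{1}{2} \cdot 5 = \frac{5}{2}$)
$M{\left(P \right)} = \frac{1}{P}$
$q{\left(B \right)} = \frac{1}{6 + B}$
$U{\left(T \right)} = 8 + \frac{1}{T}$ ($U{\left(T \right)} = 8 - - \frac{1}{T} = 8 + \frac{1}{T}$)
$\left(M{\left(3 \right)} + U{\left(q{\left(A{\left(5,6 \right)} \right)} \right)}\right)^{2} = \left(\frac{1}{3} + \left(8 + \frac{1}{\frac{1}{6 + \frac{5}{2}}}\right)\right)^{2} = \left(\frac{1}{3} + \left(8 + \frac{1}{\frac{1}{\frac{17}{2}}}\right)\right)^{2} = \left(\frac{1}{3} + \left(8 + \frac{1}{\frac{2}{17}}\right)\right)^{2} = \left(\frac{1}{3} + \left(8 + \frac{17}{2}\right)\right)^{2} = \left(\frac{1}{3} + \frac{33}{2}\right)^{2} = \left(\frac{101}{6}\right)^{2} = \frac{10201}{36}$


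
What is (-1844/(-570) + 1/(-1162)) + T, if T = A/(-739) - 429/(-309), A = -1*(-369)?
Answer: 103937594143/25207666890 ≈ 4.1233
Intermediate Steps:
A = 369
T = 67670/76117 (T = 369/(-739) - 429/(-309) = 369*(-1/739) - 429*(-1/309) = -369/739 + 143/103 = 67670/76117 ≈ 0.88903)
(-1844/(-570) + 1/(-1162)) + T = (-1844/(-570) + 1/(-1162)) + 67670/76117 = (-1844*(-1/570) - 1/1162) + 67670/76117 = (922/285 - 1/1162) + 67670/76117 = 1071079/331170 + 67670/76117 = 103937594143/25207666890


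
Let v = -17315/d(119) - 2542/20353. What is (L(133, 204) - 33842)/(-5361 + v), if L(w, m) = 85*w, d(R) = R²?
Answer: 6495587839321/1545529573170 ≈ 4.2028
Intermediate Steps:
v = -388409457/288218833 (v = -17315/(119²) - 2542/20353 = -17315/14161 - 2542*1/20353 = -17315*1/14161 - 2542/20353 = -17315/14161 - 2542/20353 = -388409457/288218833 ≈ -1.3476)
(L(133, 204) - 33842)/(-5361 + v) = (85*133 - 33842)/(-5361 - 388409457/288218833) = (11305 - 33842)/(-1545529573170/288218833) = -22537*(-288218833/1545529573170) = 6495587839321/1545529573170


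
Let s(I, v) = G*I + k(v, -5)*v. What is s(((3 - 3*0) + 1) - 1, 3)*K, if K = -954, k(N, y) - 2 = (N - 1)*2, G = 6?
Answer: -34344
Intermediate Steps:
k(N, y) = 2*N (k(N, y) = 2 + (N - 1)*2 = 2 + (-1 + N)*2 = 2 + (-2 + 2*N) = 2*N)
s(I, v) = 2*v² + 6*I (s(I, v) = 6*I + (2*v)*v = 6*I + 2*v² = 2*v² + 6*I)
s(((3 - 3*0) + 1) - 1, 3)*K = (2*3² + 6*(((3 - 3*0) + 1) - 1))*(-954) = (2*9 + 6*(((3 + 0) + 1) - 1))*(-954) = (18 + 6*((3 + 1) - 1))*(-954) = (18 + 6*(4 - 1))*(-954) = (18 + 6*3)*(-954) = (18 + 18)*(-954) = 36*(-954) = -34344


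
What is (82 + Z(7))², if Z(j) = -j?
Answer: 5625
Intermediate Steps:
(82 + Z(7))² = (82 - 1*7)² = (82 - 7)² = 75² = 5625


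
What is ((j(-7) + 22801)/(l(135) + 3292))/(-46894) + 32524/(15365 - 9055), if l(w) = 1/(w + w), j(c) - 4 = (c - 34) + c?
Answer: 338901037647649/65752266294685 ≈ 5.1542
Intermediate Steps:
j(c) = -30 + 2*c (j(c) = 4 + ((c - 34) + c) = 4 + ((-34 + c) + c) = 4 + (-34 + 2*c) = -30 + 2*c)
l(w) = 1/(2*w)
((j(-7) + 22801)/(l(135) + 3292))/(-46894) + 32524/(15365 - 9055) = (((-30 + 2*(-7)) + 22801)/((½)/135 + 3292))/(-46894) + 32524/(15365 - 9055) = (((-30 - 14) + 22801)/((½)*(1/135) + 3292))*(-1/46894) + 32524/6310 = ((-44 + 22801)/(1/270 + 3292))*(-1/46894) + 32524*(1/6310) = (22757/(888841/270))*(-1/46894) + 16262/3155 = (22757*(270/888841))*(-1/46894) + 16262/3155 = (6144390/888841)*(-1/46894) + 16262/3155 = -3072195/20840654927 + 16262/3155 = 338901037647649/65752266294685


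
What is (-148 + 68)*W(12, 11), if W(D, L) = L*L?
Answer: -9680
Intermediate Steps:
W(D, L) = L²
(-148 + 68)*W(12, 11) = (-148 + 68)*11² = -80*121 = -9680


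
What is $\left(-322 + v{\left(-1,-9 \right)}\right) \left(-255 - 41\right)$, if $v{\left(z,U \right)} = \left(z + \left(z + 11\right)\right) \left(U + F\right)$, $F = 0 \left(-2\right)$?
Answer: $119288$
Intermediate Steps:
$F = 0$
$v{\left(z,U \right)} = U \left(11 + 2 z\right)$ ($v{\left(z,U \right)} = \left(z + \left(z + 11\right)\right) \left(U + 0\right) = \left(z + \left(11 + z\right)\right) U = \left(11 + 2 z\right) U = U \left(11 + 2 z\right)$)
$\left(-322 + v{\left(-1,-9 \right)}\right) \left(-255 - 41\right) = \left(-322 - 9 \left(11 + 2 \left(-1\right)\right)\right) \left(-255 - 41\right) = \left(-322 - 9 \left(11 - 2\right)\right) \left(-296\right) = \left(-322 - 81\right) \left(-296\right) = \left(-403\right) \left(-296\right) = 119288$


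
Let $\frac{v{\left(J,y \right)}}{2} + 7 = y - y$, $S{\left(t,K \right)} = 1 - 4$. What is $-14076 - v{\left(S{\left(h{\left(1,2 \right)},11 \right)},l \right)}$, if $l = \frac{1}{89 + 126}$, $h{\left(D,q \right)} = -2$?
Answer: $-14062$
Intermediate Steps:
$S{\left(t,K \right)} = -3$
$l = \frac{1}{215} \approx 0.0046512$
$v{\left(J,y \right)} = -14$ ($v{\left(J,y \right)} = -14 + 2 \left(y - y\right) = -14 + 2 \cdot 0 = -14 + 0 = -14$)
$-14076 - v{\left(S{\left(h{\left(1,2 \right)},11 \right)},l \right)} = -14076 - -14 = -14076 + 14 = -14062$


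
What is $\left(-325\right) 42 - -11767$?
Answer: $-1883$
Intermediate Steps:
$\left(-325\right) 42 - -11767 = -13650 + 11767 = -1883$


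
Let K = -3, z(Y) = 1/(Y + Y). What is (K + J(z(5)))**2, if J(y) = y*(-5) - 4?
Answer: 225/4 ≈ 56.250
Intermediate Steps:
z(Y) = 1/(2*Y)
J(y) = -4 - 5*y (J(y) = -5*y - 4 = -4 - 5*y)
(K + J(z(5)))**2 = (-3 + (-4 - 5/(2*5)))**2 = (-3 + (-4 - 5*1/10))**2 = (-3 + (-4 - 1/2))**2 = (-3 - 9/2)**2 = (-15/2)**2 = 225/4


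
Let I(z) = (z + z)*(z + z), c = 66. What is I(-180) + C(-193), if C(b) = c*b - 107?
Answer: 116755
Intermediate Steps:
I(z) = 4*z**2 (I(z) = (2*z)*(2*z) = 4*z**2)
C(b) = -107 + 66*b (C(b) = 66*b - 107 = -107 + 66*b)
I(-180) + C(-193) = 4*(-180)**2 + (-107 + 66*(-193)) = 4*32400 + (-107 - 12738) = 129600 - 12845 = 116755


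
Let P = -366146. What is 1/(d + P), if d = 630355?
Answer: 1/264209 ≈ 3.7849e-6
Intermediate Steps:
1/(d + P) = 1/(630355 - 366146) = 1/264209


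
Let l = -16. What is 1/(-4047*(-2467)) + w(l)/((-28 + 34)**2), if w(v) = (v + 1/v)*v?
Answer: 855291643/119807388 ≈ 7.1389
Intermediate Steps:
w(v) = v*(v + 1/v)
1/(-4047*(-2467)) + w(l)/((-28 + 34)**2) = 1/(-4047*(-2467)) + (1 + (-16)**2)/((-28 + 34)**2) = -1/4047*(-1/2467) + (1 + 256)/(6**2) = 1/9983949 + 257/36 = 855291643/119807388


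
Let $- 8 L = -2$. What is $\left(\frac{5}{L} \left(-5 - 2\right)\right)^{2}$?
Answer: $19600$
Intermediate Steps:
$L = \frac{1}{4}$ ($L = \left(- \frac{1}{8}\right) \left(-2\right) = \frac{1}{4} \approx 0.25$)
$\left(\frac{5}{L} \left(-5 - 2\right)\right)^{2} = \left(5 \frac{1}{\frac{1}{4}} \left(-5 - 2\right)\right)^{2} = \left(5 \cdot 4 \left(-7\right)\right)^{2} = \left(20 \left(-7\right)\right)^{2} = \left(-140\right)^{2} = 19600$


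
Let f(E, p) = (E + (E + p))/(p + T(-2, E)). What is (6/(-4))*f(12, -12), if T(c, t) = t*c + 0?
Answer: ½ ≈ 0.50000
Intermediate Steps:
T(c, t) = c*t (T(c, t) = c*t + 0 = c*t)
f(E, p) = (p + 2*E)/(p - 2*E) (f(E, p) = (E + (E + p))/(p - 2*E) = (p + 2*E)/(p - 2*E))
(6/(-4))*f(12, -12) = (6/(-4))*((-12 + 2*12)/(-12 - 2*12)) = (6*(-¼))*((-12 + 24)/(-12 - 24)) = -3*12/(2*(-36)) = -(-1)*12/24 = -3/2*(-⅓) = ½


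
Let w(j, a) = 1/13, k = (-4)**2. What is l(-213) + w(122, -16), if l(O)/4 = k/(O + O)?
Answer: -203/2769 ≈ -0.073312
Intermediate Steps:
k = 16
w(j, a) = 1/13
l(O) = 32/O (l(O) = 4*(16/(O + O)) = 4*(16/((2*O))) = 4*(16*(1/(2*O))) = 4*(8/O) = 32/O)
l(-213) + w(122, -16) = 32/(-213) + 1/13 = 32*(-1/213) + 1/13 = -32/213 + 1/13 = -203/2769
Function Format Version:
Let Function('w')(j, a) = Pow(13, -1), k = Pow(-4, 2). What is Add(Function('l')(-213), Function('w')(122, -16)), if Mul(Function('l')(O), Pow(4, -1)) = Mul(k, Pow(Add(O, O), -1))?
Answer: Rational(-203, 2769) ≈ -0.073312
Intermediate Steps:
k = 16
Function('w')(j, a) = Rational(1, 13)
Function('l')(O) = Mul(32, Pow(O, -1)) (Function('l')(O) = Mul(4, Mul(16, Pow(Add(O, O), -1))) = Mul(4, Mul(16, Pow(Mul(2, O), -1))) = Mul(4, Mul(16, Mul(Rational(1, 2), Pow(O, -1)))) = Mul(4, Mul(8, Pow(O, -1))) = Mul(32, Pow(O, -1)))
Add(Function('l')(-213), Function('w')(122, -16)) = Add(Mul(32, Pow(-213, -1)), Rational(1, 13)) = Add(Mul(32, Rational(-1, 213)), Rational(1, 13)) = Add(Rational(-32, 213), Rational(1, 13)) = Rational(-203, 2769)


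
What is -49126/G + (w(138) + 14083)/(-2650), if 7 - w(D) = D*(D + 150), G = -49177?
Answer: 695885329/65159525 ≈ 10.680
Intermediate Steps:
w(D) = 7 - D*(150 + D) (w(D) = 7 - D*(D + 150) = 7 - D*(150 + D))
-49126/G + (w(138) + 14083)/(-2650) = -49126/(-49177) + ((7 - 1*138² - 150*138) + 14083)/(-2650) = -49126*(-1/49177) + ((7 - 1*19044 - 20700) + 14083)*(-1/2650) = 49126/49177 + ((7 - 19044 - 20700) + 14083)*(-1/2650) = 49126/49177 + (-39737 + 14083)*(-1/2650) = 49126/49177 - 25654*(-1/2650) = 49126/49177 + 12827/1325 = 695885329/65159525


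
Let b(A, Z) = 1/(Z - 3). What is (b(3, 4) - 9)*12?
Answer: -96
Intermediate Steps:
b(A, Z) = 1/(-3 + Z)
(b(3, 4) - 9)*12 = (1/(-3 + 4) - 9)*12 = (1/1 - 9)*12 = (1 - 9)*12 = -8*12 = -96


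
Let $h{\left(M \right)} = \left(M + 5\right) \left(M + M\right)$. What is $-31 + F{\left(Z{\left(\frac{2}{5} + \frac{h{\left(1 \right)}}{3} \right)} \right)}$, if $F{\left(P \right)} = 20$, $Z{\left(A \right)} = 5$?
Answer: $-11$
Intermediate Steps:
$h{\left(M \right)} = 2 M \left(5 + M\right)$ ($h{\left(M \right)} = \left(5 + M\right) 2 M = 2 M \left(5 + M\right)$)
$-31 + F{\left(Z{\left(\frac{2}{5} + \frac{h{\left(1 \right)}}{3} \right)} \right)} = -31 + 20 = -11$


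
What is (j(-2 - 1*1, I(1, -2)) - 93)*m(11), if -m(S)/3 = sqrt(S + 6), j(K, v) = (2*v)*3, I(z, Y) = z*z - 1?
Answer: 279*sqrt(17) ≈ 1150.3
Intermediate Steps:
I(z, Y) = -1 + z**2 (I(z, Y) = z**2 - 1 = -1 + z**2)
j(K, v) = 6*v
m(S) = -3*sqrt(6 + S) (m(S) = -3*sqrt(S + 6) = -3*sqrt(6 + S))
(j(-2 - 1*1, I(1, -2)) - 93)*m(11) = (6*(-1 + 1**2) - 93)*(-3*sqrt(6 + 11)) = (6*(-1 + 1) - 93)*(-3*sqrt(17)) = (6*0 - 93)*(-3*sqrt(17)) = (0 - 93)*(-3*sqrt(17)) = -(-279)*sqrt(17) = 279*sqrt(17)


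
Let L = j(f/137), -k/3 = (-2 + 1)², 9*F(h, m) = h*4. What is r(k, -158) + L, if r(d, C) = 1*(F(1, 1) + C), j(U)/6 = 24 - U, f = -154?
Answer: -8398/1233 ≈ -6.8110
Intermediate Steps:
F(h, m) = 4*h/9 (F(h, m) = (h*4)/9 = (4*h)/9 = 4*h/9)
j(U) = 144 - 6*U (j(U) = 6*(24 - U) = 144 - 6*U)
k = -3 (k = -3*(-2 + 1)² = -3*(-1)² = -3*1 = -3)
r(d, C) = 4/9 + C (r(d, C) = 1*((4/9)*1 + C) = 1*(4/9 + C) = 4/9 + C)
L = 20652/137 (L = 144 - (-924)/137 = 144 - 6*(-154/137) = 144 + 924/137 = 20652/137 ≈ 150.74)
r(k, -158) + L = (4/9 - 158) + 20652/137 = -1418/9 + 20652/137 = -8398/1233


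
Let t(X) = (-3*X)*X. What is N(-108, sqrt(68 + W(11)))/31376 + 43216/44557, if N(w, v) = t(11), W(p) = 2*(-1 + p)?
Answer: 1339771025/1398020432 ≈ 0.95833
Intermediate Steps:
W(p) = -2 + 2*p
t(X) = -3*X**2
N(w, v) = -363 (N(w, v) = -3*11**2 = -3*121 = -363)
N(-108, sqrt(68 + W(11)))/31376 + 43216/44557 = -363/31376 + 43216/44557 = 1339771025/1398020432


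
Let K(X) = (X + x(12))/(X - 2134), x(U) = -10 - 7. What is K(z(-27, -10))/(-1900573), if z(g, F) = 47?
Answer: 30/3966495851 ≈ 7.5634e-9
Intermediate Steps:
x(U) = -17
K(X) = (-17 + X)/(-2134 + X) (K(X) = (X - 17)/(X - 2134) = (-17 + X)/(-2134 + X))
K(z(-27, -10))/(-1900573) = ((-17 + 47)/(-2134 + 47))/(-1900573) = (30/(-2087))*(-1/1900573) = -1/2087*30*(-1/1900573) = -30/2087*(-1/1900573) = 30/3966495851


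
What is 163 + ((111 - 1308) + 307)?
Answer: -727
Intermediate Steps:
163 + ((111 - 1308) + 307) = 163 + (-1197 + 307) = 163 - 890 = -727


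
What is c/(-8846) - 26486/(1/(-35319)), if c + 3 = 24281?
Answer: 4137535295243/4423 ≈ 9.3546e+8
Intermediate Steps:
c = 24278 (c = -3 + 24281 = 24278)
c/(-8846) - 26486/(1/(-35319)) = 24278/(-8846) - 26486/(1/(-35319)) = 24278*(-1/8846) - 26486/(-1/35319) = -12139/4423 - 26486*(-35319) = -12139/4423 + 935459034 = 4137535295243/4423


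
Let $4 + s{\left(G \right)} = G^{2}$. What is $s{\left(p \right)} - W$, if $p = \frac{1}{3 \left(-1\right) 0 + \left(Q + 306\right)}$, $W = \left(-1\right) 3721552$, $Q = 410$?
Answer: $\frac{1907873911489}{512656} \approx 3.7215 \cdot 10^{6}$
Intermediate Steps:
$W = -3721552$
$p = \frac{1}{716}$ ($p = \frac{1}{3 \left(-1\right) 0 + \left(410 + 306\right)} = \frac{1}{\left(-3\right) 0 + 716} = \frac{1}{0 + 716} = \frac{1}{716} \approx 0.0013966$)
$s{\left(G \right)} = -4 + G^{2}$
$s{\left(p \right)} - W = \left(-4 + \left(\frac{1}{716}\right)^{2}\right) - -3721552 = \left(-4 + \frac{1}{512656}\right) + 3721552 = - \frac{2050623}{512656} + 3721552 = \frac{1907873911489}{512656}$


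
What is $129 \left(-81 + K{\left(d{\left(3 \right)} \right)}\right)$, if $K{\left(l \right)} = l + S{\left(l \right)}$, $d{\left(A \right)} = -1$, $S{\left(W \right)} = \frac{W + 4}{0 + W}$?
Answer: $-10965$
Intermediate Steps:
$S{\left(W \right)} = \frac{4 + W}{W}$
$K{\left(l \right)} = l + \frac{4 + l}{l}$
$129 \left(-81 + K{\left(d{\left(3 \right)} \right)}\right) = 129 \left(-81 + \left(1 - 1 + \frac{4}{-1}\right)\right) = 129 \left(-81 + \left(1 - 1 + 4 \left(-1\right)\right)\right) = 129 \left(-81 - 4\right) = 129 \left(-85\right) = -10965$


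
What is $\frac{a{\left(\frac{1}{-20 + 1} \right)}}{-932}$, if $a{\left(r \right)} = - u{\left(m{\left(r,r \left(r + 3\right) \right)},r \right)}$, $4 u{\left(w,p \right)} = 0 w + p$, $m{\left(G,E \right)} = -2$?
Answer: $- \frac{1}{70832} \approx -1.4118 \cdot 10^{-5}$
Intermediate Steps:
$u{\left(w,p \right)} = \frac{p}{4}$ ($u{\left(w,p \right)} = \frac{0 w + p}{4} = \frac{0 + p}{4} = \frac{p}{4}$)
$a{\left(r \right)} = - \frac{r}{4}$
$\frac{a{\left(\frac{1}{-20 + 1} \right)}}{-932} = \frac{\left(- \frac{1}{4}\right) \frac{1}{-20 + 1}}{-932} = - \frac{1}{4 \left(-19\right)} \left(- \frac{1}{932}\right) = \left(- \frac{1}{4}\right) \left(- \frac{1}{19}\right) \left(- \frac{1}{932}\right) = \frac{1}{76} \left(- \frac{1}{932}\right) = - \frac{1}{70832}$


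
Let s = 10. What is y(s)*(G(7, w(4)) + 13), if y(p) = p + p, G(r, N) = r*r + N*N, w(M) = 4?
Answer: 1560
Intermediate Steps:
G(r, N) = N² + r² (G(r, N) = r² + N² = N² + r²)
y(p) = 2*p
y(s)*(G(7, w(4)) + 13) = (2*10)*((4² + 7²) + 13) = 20*((16 + 49) + 13) = 20*(65 + 13) = 20*78 = 1560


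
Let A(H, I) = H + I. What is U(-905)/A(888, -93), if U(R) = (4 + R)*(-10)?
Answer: 34/3 ≈ 11.333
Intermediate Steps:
U(R) = -40 - 10*R
U(-905)/A(888, -93) = (-40 - 10*(-905))/(888 - 93) = (-40 + 9050)/795 = 9010*(1/795) = 34/3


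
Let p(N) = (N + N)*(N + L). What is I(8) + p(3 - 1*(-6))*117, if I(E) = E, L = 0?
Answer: 18962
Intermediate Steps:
p(N) = 2*N² (p(N) = (N + N)*(N + 0) = (2*N)*N = 2*N²)
I(8) + p(3 - 1*(-6))*117 = 8 + (2*(3 - 1*(-6))²)*117 = 8 + (2*(3 + 6)²)*117 = 8 + (2*9²)*117 = 8 + (2*81)*117 = 8 + 162*117 = 8 + 18954 = 18962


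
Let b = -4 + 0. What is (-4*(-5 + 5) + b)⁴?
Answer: 256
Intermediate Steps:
b = -4
(-4*(-5 + 5) + b)⁴ = (-4*(-5 + 5) - 4)⁴ = (-4*0 - 4)⁴ = (0 - 4)⁴ = (-4)⁴ = 256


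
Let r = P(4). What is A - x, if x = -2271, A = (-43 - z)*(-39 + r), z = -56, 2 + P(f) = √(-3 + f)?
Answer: 1751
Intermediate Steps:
P(f) = -2 + √(-3 + f)
r = -1 (r = -2 + √(-3 + 4) = -2 + √1 = -2 + 1 = -1)
A = -520 (A = (-43 - 1*(-56))*(-39 - 1) = (-43 + 56)*(-40) = 13*(-40) = -520)
A - x = -520 - 1*(-2271) = -520 + 2271 = 1751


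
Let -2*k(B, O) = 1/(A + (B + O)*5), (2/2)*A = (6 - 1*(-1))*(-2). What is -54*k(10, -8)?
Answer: -27/4 ≈ -6.7500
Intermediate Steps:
A = -14 (A = (6 - 1*(-1))*(-2) = (6 + 1)*(-2) = 7*(-2) = -14)
k(B, O) = -1/(2*(-14 + 5*B + 5*O)) (k(B, O) = -1/(2*(-14 + (B + O)*5)) = -1/(2*(-14 + (5*B + 5*O))) = -1/(2*(-14 + 5*B + 5*O)))
-54*k(10, -8) = -(-54)/(-28 + 10*10 + 10*(-8)) = -(-54)/(-28 + 100 - 80) = -(-54)/(-8) = -(-54)*(-1)/8 = -54*1/8 = -27/4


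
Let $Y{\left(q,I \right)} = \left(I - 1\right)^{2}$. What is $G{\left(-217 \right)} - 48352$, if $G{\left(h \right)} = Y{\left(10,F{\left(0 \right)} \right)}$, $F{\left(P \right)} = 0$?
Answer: $-48351$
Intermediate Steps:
$Y{\left(q,I \right)} = \left(-1 + I\right)^{2}$
$G{\left(h \right)} = 1$ ($G{\left(h \right)} = \left(-1 + 0\right)^{2} = \left(-1\right)^{2} = 1$)
$G{\left(-217 \right)} - 48352 = 1 - 48352 = -48351$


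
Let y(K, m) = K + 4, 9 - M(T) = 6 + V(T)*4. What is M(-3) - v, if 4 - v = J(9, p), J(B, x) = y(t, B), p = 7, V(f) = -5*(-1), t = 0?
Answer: -17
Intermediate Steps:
V(f) = 5
M(T) = -17 (M(T) = 9 - (6 + 5*4) = 9 - (6 + 20) = 9 - 1*26 = 9 - 26 = -17)
y(K, m) = 4 + K
J(B, x) = 4 (J(B, x) = 4 + 0 = 4)
v = 0 (v = 4 - 1*4 = 4 - 4 = 0)
M(-3) - v = -17 - 1*0 = -17 + 0 = -17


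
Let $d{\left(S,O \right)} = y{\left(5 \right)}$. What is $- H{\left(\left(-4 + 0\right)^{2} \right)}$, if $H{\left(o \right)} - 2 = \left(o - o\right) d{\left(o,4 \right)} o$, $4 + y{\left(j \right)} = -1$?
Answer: $-2$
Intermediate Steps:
$y{\left(j \right)} = -5$ ($y{\left(j \right)} = -4 - 1 = -5$)
$d{\left(S,O \right)} = -5$
$H{\left(o \right)} = 2$ ($H{\left(o \right)} = 2 + \left(o - o\right) \left(-5\right) o = 2 + 0 \left(-5\right) o = 2 + 0 o = 2 + 0 = 2$)
$- H{\left(\left(-4 + 0\right)^{2} \right)} = \left(-1\right) 2 = -2$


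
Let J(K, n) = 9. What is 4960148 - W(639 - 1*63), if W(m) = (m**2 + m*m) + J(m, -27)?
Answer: 4296587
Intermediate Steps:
W(m) = 9 + 2*m**2 (W(m) = (m**2 + m*m) + 9 = (m**2 + m**2) + 9 = 2*m**2 + 9 = 9 + 2*m**2)
4960148 - W(639 - 1*63) = 4960148 - (9 + 2*(639 - 1*63)**2) = 4960148 - (9 + 2*(639 - 63)**2) = 4960148 - (9 + 2*576**2) = 4960148 - (9 + 2*331776) = 4960148 - (9 + 663552) = 4960148 - 1*663561 = 4960148 - 663561 = 4296587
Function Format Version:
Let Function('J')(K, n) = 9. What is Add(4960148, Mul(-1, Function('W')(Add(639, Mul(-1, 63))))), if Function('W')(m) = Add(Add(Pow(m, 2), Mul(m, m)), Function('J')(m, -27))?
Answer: 4296587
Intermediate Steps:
Function('W')(m) = Add(9, Mul(2, Pow(m, 2))) (Function('W')(m) = Add(Add(Pow(m, 2), Mul(m, m)), 9) = Add(Add(Pow(m, 2), Pow(m, 2)), 9) = Add(Mul(2, Pow(m, 2)), 9) = Add(9, Mul(2, Pow(m, 2))))
Add(4960148, Mul(-1, Function('W')(Add(639, Mul(-1, 63))))) = Add(4960148, Mul(-1, Add(9, Mul(2, Pow(Add(639, Mul(-1, 63)), 2))))) = Add(4960148, Mul(-1, Add(9, Mul(2, Pow(Add(639, -63), 2))))) = Add(4960148, Mul(-1, Add(9, Mul(2, Pow(576, 2))))) = Add(4960148, Mul(-1, Add(9, Mul(2, 331776)))) = Add(4960148, Mul(-1, Add(9, 663552))) = Add(4960148, Mul(-1, 663561)) = Add(4960148, -663561) = 4296587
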